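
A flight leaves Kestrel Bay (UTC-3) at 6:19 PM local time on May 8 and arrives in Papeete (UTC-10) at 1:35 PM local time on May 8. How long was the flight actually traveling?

Departure in UTC: 6:19 PM + 3:00 = 9:19 PM on May 8.
Arrival in UTC: 1:35 PM + 10:00 = 11:35 PM on May 8.
Elapsed = 11:35 PM − 9:19 PM = 2 hours 16 minutes.

2 hours 16 minutes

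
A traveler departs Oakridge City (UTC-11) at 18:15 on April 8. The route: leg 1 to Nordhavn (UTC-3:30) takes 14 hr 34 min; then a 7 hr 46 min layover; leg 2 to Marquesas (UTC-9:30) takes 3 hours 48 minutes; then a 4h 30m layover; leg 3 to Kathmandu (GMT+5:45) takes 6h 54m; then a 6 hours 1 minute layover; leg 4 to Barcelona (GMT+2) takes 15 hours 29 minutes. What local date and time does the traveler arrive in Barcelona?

Convert departure to UTC: 18:15 + 11:00 = 05:15 UTC on Apr 9.
Add 14 hours and 34 minutes leg 1 → 19:49 UTC.
Add 7 hours 46 minutes layover in Nordhavn → 03:35 UTC (Apr 10).
Add 3 hours 48 minutes leg 2 → 07:23 UTC.
Add 4 hours 30 minutes layover in Marquesas → 11:53 UTC.
Add 6 hours 54 minutes leg 3 → 18:47 UTC.
Add 6 hours 1 minute layover in Kathmandu → 00:48 UTC (Apr 11).
Add 15 hours and 29 minutes leg 4 → 16:17 UTC.
Barcelona is UTC+2:00, so local arrival = 16:17 + 2:00 = 18:17 on Apr 11.

18:17 on Apr 11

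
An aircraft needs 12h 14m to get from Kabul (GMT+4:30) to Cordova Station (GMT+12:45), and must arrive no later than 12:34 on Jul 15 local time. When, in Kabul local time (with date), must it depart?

16:05 on July 14

Target arrival in UTC: 12:34 − 12:45 = 23:49 on Jul 14.
Subtract 12 hours 14 minutes → departure 11:35 UTC on Jul 14.
Kabul is UTC+4:30: 11:35 + 4:30 = 16:05 on Jul 14.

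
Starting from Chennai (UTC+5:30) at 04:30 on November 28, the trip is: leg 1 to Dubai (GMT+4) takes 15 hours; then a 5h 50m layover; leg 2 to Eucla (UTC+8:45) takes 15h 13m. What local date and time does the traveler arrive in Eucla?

Convert departure to UTC: 04:30 − 5:30 = 23:00 UTC on Nov 27.
Add 15 hours leg 1 → 14:00 UTC (Nov 28).
Add 5 hours and 50 minutes layover in Dubai → 19:50 UTC.
Add 15 hours 13 minutes leg 2 → 11:03 UTC (Nov 29).
Eucla is UTC+8:45, so local arrival = 11:03 + 8:45 = 19:48 on Nov 29.

19:48 on Nov 29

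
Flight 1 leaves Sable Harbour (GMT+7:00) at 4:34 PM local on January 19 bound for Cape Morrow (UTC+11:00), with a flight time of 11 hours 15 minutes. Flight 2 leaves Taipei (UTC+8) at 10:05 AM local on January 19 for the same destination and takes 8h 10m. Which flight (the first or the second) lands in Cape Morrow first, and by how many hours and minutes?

Flight 1 in UTC: 4:34 PM − 7:00 = 9:34 AM on Jan 19.
+11 hours and 15 minutes → arrive 8:49 PM UTC on Jan 19.
Flight 2 in UTC: 10:05 AM − 8:00 = 2:05 AM on Jan 19.
+8 hours and 10 minutes → arrive 10:15 AM UTC on Jan 19.
Flight 2 lands earlier by 10 hours 34 minutes.

the second, by 10 hours 34 minutes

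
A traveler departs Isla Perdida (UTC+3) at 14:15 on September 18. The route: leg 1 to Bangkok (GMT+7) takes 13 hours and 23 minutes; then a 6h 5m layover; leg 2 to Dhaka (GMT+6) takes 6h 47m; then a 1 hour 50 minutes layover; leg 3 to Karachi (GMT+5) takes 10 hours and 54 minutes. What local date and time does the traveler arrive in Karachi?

07:14 on Sep 20

Convert departure to UTC: 14:15 − 3:00 = 11:15 UTC on Sep 18.
Add 13 hours and 23 minutes leg 1 → 00:38 UTC (Sep 19).
Add 6 hours and 5 minutes layover in Bangkok → 06:43 UTC.
Add 6 hours and 47 minutes leg 2 → 13:30 UTC.
Add 1 hour 50 minutes layover in Dhaka → 15:20 UTC.
Add 10 hours 54 minutes leg 3 → 02:14 UTC (Sep 20).
Karachi is UTC+5:00, so local arrival = 02:14 + 5:00 = 07:14 on Sep 20.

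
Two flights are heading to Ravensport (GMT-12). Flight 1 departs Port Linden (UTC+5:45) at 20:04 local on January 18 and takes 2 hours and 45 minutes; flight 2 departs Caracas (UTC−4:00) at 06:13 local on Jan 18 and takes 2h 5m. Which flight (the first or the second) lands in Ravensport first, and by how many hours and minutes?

Flight 1 in UTC: 20:04 − 5:45 = 14:19 on Jan 18.
+2 hours 45 minutes → arrive 17:04 UTC on Jan 18.
Flight 2 in UTC: 06:13 + 4:00 = 10:13 on Jan 18.
+2 hours 5 minutes → arrive 12:18 UTC on Jan 18.
Flight 2 lands earlier by 4 hours 46 minutes.

the second, by 4 hours 46 minutes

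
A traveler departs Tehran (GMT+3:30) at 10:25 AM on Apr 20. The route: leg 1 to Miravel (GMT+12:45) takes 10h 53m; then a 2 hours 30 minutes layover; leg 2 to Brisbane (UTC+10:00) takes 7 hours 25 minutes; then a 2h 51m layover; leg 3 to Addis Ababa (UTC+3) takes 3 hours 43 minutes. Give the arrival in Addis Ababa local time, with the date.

1:17 PM on April 21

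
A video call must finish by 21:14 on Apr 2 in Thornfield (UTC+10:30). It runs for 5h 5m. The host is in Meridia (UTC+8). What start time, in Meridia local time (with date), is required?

Target end time in UTC: 21:14 − 10:30 = 10:44 on Apr 2.
Subtract 5 hours and 5 minutes → start 05:39 UTC on Apr 2.
Meridia is UTC+8:00: 05:39 + 8:00 = 13:39 on Apr 2.

13:39 on Apr 2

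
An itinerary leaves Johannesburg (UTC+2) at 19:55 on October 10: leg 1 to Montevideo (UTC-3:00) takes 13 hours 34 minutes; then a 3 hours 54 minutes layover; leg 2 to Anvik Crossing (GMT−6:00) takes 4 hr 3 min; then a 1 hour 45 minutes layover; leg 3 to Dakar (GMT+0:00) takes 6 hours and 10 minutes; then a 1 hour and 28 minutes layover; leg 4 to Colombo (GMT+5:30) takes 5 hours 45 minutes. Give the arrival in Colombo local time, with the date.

Convert departure to UTC: 19:55 − 2:00 = 17:55 UTC on Oct 10.
Add 13 hours 34 minutes leg 1 → 07:29 UTC (Oct 11).
Add 3 hours 54 minutes layover in Montevideo → 11:23 UTC.
Add 4 hours 3 minutes leg 2 → 15:26 UTC.
Add 1 hour 45 minutes layover in Anvik Crossing → 17:11 UTC.
Add 6 hours and 10 minutes leg 3 → 23:21 UTC.
Add 1 hour 28 minutes layover in Dakar → 00:49 UTC (Oct 12).
Add 5 hours and 45 minutes leg 4 → 06:34 UTC.
Colombo is UTC+5:30, so local arrival = 06:34 + 5:30 = 12:04 on Oct 12.

12:04 on October 12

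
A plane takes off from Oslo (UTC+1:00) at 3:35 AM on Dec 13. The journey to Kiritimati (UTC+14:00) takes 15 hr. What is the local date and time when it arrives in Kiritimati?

7:35 AM on Dec 14

Convert departure to UTC: 3:35 AM − 1:00 = 2:35 AM UTC on Dec 13.
Add 15 hours travel time → 5:35 PM UTC.
Kiritimati is UTC+14:00, so local arrival = 5:35 PM + 14:00 = 7:35 AM on Dec 14.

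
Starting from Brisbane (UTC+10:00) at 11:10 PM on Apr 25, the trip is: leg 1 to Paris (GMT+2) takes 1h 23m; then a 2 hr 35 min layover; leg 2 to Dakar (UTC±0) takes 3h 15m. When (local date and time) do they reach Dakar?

Convert departure to UTC: 11:10 PM − 10:00 = 1:10 PM UTC on Apr 25.
Add 1 hour and 23 minutes leg 1 → 2:33 PM UTC.
Add 2 hours 35 minutes layover in Paris → 5:08 PM UTC.
Add 3 hours 15 minutes leg 2 → 8:23 PM UTC.
Dakar is UTC+0, so local arrival is the same: 8:23 PM on Apr 25.

8:23 PM on April 25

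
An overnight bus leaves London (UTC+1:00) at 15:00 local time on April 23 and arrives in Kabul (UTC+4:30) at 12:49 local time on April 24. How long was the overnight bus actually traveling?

18 hours 19 minutes

Departure in UTC: 15:00 − 1:00 = 14:00 on Apr 23.
Arrival in UTC: 12:49 − 4:30 = 08:19 on Apr 24.
Elapsed = 08:19 − 14:00 (+1 day) = 18 hours 19 minutes.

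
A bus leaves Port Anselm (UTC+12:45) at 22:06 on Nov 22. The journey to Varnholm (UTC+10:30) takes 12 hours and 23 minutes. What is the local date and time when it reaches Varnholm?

Convert departure to UTC: 22:06 − 12:45 = 09:21 UTC on Nov 22.
Add 12 hours 23 minutes travel time → 21:44 UTC.
Varnholm is UTC+10:30, so local arrival = 21:44 + 10:30 = 08:14 on Nov 23.

08:14 on November 23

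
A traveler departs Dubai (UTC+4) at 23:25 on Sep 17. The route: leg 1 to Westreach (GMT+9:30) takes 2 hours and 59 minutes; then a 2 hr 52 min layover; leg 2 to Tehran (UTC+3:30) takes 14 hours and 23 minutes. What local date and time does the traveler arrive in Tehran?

19:09 on September 18

Convert departure to UTC: 23:25 − 4:00 = 19:25 UTC on Sep 17.
Add 2 hours and 59 minutes leg 1 → 22:24 UTC.
Add 2 hours and 52 minutes layover in Westreach → 01:16 UTC (Sep 18).
Add 14 hours and 23 minutes leg 2 → 15:39 UTC.
Tehran is UTC+3:30, so local arrival = 15:39 + 3:30 = 19:09 on Sep 18.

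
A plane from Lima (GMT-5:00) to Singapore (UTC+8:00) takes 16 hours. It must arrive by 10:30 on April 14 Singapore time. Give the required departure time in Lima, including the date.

Target arrival in UTC: 10:30 − 8:00 = 02:30 on Apr 14.
Subtract 16 hours → departure 10:30 UTC on Apr 13.
Lima is UTC−5:00: 10:30 − 5:00 = 05:30 on Apr 13.

05:30 on April 13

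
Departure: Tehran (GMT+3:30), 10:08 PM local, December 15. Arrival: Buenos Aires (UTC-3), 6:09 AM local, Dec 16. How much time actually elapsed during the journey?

14 hours 31 minutes

Departure in UTC: 10:08 PM − 3:30 = 6:38 PM on Dec 15.
Arrival in UTC: 6:09 AM + 3:00 = 9:09 AM on Dec 16.
Elapsed = 9:09 AM − 6:38 PM (+1 day) = 14 hours 31 minutes.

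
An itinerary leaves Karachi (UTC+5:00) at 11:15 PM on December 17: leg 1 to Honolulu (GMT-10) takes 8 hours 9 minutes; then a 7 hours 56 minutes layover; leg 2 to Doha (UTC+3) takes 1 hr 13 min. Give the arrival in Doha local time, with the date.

Convert departure to UTC: 11:15 PM − 5:00 = 6:15 PM UTC on Dec 17.
Add 8 hours and 9 minutes leg 1 → 2:24 AM UTC (Dec 18).
Add 7 hours and 56 minutes layover in Honolulu → 10:20 AM UTC.
Add 1 hour and 13 minutes leg 2 → 11:33 AM UTC.
Doha is UTC+3:00, so local arrival = 11:33 AM + 3:00 = 2:33 PM on Dec 18.

2:33 PM on December 18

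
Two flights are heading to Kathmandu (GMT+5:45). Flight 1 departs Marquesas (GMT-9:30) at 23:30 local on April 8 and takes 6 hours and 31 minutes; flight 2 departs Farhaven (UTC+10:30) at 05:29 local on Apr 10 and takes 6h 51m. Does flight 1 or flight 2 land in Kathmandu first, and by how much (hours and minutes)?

Flight 1 in UTC: 23:30 + 9:30 = 09:00 on Apr 9.
+6 hours 31 minutes → arrive 15:31 UTC on Apr 9.
Flight 2 in UTC: 05:29 − 10:30 = 18:59 on Apr 9.
+6 hours 51 minutes → arrive 01:50 UTC on Apr 10.
Flight 1 lands earlier by 10 hours 19 minutes.

the first, by 10 hours 19 minutes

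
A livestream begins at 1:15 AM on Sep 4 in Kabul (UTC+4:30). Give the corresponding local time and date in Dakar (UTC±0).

Dakar is 4:30 behind Kabul.
Shift by the zone difference: 1:15 AM − 4:30 = 8:45 PM on Sep 3 in Dakar.

8:45 PM on Sep 3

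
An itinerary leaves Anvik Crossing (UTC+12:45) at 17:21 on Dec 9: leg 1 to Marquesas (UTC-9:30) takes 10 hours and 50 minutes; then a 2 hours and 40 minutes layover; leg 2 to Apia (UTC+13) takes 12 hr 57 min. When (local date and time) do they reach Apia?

Convert departure to UTC: 17:21 − 12:45 = 04:36 UTC on Dec 9.
Add 10 hours and 50 minutes leg 1 → 15:26 UTC.
Add 2 hours and 40 minutes layover in Marquesas → 18:06 UTC.
Add 12 hours and 57 minutes leg 2 → 07:03 UTC (Dec 10).
Apia is UTC+13:00, so local arrival = 07:03 + 13:00 = 20:03 on Dec 10.

20:03 on Dec 10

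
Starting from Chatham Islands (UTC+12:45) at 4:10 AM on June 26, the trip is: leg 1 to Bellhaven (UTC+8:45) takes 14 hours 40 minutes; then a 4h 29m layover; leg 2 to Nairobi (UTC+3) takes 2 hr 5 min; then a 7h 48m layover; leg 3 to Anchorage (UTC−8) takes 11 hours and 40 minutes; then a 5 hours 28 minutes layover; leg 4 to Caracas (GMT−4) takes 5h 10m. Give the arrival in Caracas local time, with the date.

2:45 PM on Jun 27

Convert departure to UTC: 4:10 AM − 12:45 = 3:25 PM UTC on Jun 25.
Add 14 hours and 40 minutes leg 1 → 6:05 AM UTC (Jun 26).
Add 4 hours 29 minutes layover in Bellhaven → 10:34 AM UTC.
Add 2 hours 5 minutes leg 2 → 12:39 PM UTC.
Add 7 hours 48 minutes layover in Nairobi → 8:27 PM UTC.
Add 11 hours 40 minutes leg 3 → 8:07 AM UTC (Jun 27).
Add 5 hours 28 minutes layover in Anchorage → 1:35 PM UTC.
Add 5 hours 10 minutes leg 4 → 6:45 PM UTC.
Caracas is UTC−4:00, so local arrival = 6:45 PM − 4:00 = 2:45 PM on Jun 27.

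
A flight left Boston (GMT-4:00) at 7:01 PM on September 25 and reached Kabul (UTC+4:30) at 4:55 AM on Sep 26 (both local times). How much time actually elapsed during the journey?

1 hour 24 minutes

Kabul is 8:30 ahead of Boston.
Clock-face elapsed time (ignoring zones) is 9 hours 54 minutes.
Actual elapsed = 9 hours 54 minutes − 8:30 = 1 hour 24 minutes.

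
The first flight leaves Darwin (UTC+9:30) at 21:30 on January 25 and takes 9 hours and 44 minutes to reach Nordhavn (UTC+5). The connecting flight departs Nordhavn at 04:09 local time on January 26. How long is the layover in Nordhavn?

Convert departure to UTC: 21:30 − 9:30 = 12:00 UTC on Jan 25.
Add 9 hours 44 minutes flight time → 21:44 UTC.
Nordhavn is UTC+5:00, so local arrival = 21:44 + 5:00 = 02:44 on Jan 26.
Layover = 04:09 − 02:44 = 1 hour 25 minutes.

1 hour 25 minutes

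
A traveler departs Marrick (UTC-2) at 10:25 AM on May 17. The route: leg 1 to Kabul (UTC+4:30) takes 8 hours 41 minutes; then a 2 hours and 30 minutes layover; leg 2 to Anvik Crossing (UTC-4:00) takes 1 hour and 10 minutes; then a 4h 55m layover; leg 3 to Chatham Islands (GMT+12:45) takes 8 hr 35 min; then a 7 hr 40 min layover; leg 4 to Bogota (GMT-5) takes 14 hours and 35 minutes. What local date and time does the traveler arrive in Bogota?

7:31 AM on May 19

Convert departure to UTC: 10:25 AM + 2:00 = 12:25 PM UTC on May 17.
Add 8 hours and 41 minutes leg 1 → 9:06 PM UTC.
Add 2 hours 30 minutes layover in Kabul → 11:36 PM UTC.
Add 1 hour and 10 minutes leg 2 → 12:46 AM UTC (May 18).
Add 4 hours and 55 minutes layover in Anvik Crossing → 5:41 AM UTC.
Add 8 hours and 35 minutes leg 3 → 2:16 PM UTC.
Add 7 hours and 40 minutes layover in Chatham Islands → 9:56 PM UTC.
Add 14 hours 35 minutes leg 4 → 12:31 PM UTC (May 19).
Bogota is UTC−5:00, so local arrival = 12:31 PM − 5:00 = 7:31 AM on May 19.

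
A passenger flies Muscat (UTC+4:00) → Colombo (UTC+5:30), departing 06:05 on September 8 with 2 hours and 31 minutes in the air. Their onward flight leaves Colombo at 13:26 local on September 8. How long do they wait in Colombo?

3 hours 20 minutes

Convert departure to UTC: 06:05 − 4:00 = 02:05 UTC on Sep 8.
Add 2 hours and 31 minutes flight time → 04:36 UTC.
Colombo is UTC+5:30, so local arrival = 04:36 + 5:30 = 10:06 on Sep 8.
Layover = 13:26 − 10:06 = 3 hours 20 minutes.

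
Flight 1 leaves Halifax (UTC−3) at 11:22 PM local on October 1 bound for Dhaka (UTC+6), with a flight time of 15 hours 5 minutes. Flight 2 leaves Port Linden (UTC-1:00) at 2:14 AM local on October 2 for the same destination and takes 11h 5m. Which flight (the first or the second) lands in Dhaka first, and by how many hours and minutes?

Flight 1 in UTC: 11:22 PM + 3:00 = 2:22 AM on Oct 2.
+15 hours 5 minutes → arrive 5:27 PM UTC on Oct 2.
Flight 2 in UTC: 2:14 AM + 1:00 = 3:14 AM on Oct 2.
+11 hours 5 minutes → arrive 2:19 PM UTC on Oct 2.
Flight 2 lands earlier by 3 hours 8 minutes.

the second, by 3 hours 8 minutes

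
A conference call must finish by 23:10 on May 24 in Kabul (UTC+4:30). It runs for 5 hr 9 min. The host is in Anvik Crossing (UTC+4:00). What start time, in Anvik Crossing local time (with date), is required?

Target end time in UTC: 23:10 − 4:30 = 18:40 on May 24.
Subtract 5 hours and 9 minutes → start 13:31 UTC on May 24.
Anvik Crossing is UTC+4:00: 13:31 + 4:00 = 17:31 on May 24.

17:31 on May 24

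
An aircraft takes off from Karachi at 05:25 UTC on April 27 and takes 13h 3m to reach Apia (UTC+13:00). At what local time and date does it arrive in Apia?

07:28 on April 28

Departure is given in UTC: 05:25 on Apr 27.
Add 13 hours 3 minutes → 18:28 UTC.
Apia is UTC+13:00: 18:28 + 13:00 = 07:28 on Apr 28.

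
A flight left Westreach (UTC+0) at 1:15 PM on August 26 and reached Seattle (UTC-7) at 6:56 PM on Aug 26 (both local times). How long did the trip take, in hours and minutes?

12 hours 41 minutes

Departure is already UTC: 1:15 PM on Aug 26.
Arrival in UTC: 6:56 PM + 7:00 = 1:56 AM on Aug 27.
Elapsed = 1:56 AM − 1:15 PM (+1 day) = 12 hours 41 minutes.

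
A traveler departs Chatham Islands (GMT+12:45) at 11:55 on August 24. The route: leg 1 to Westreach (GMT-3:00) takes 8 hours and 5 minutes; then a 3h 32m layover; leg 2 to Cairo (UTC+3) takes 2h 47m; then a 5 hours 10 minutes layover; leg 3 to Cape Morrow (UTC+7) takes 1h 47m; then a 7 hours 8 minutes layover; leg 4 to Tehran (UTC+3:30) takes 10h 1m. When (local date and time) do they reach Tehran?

Convert departure to UTC: 11:55 − 12:45 = 23:10 UTC on Aug 23.
Add 8 hours and 5 minutes leg 1 → 07:15 UTC (Aug 24).
Add 3 hours 32 minutes layover in Westreach → 10:47 UTC.
Add 2 hours and 47 minutes leg 2 → 13:34 UTC.
Add 5 hours and 10 minutes layover in Cairo → 18:44 UTC.
Add 1 hour 47 minutes leg 3 → 20:31 UTC.
Add 7 hours 8 minutes layover in Cape Morrow → 03:39 UTC (Aug 25).
Add 10 hours and 1 minute leg 4 → 13:40 UTC.
Tehran is UTC+3:30, so local arrival = 13:40 + 3:30 = 17:10 on Aug 25.

17:10 on August 25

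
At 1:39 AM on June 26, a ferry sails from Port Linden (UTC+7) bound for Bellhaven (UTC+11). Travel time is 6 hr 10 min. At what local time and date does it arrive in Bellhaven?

Bellhaven is 4:00 ahead of Port Linden.
After 6 hours 10 minutes it is 7:49 AM in Port Linden.
Shift by the zone difference: 7:49 AM + 4:00 = 11:49 AM on Jun 26 in Bellhaven.

11:49 AM on June 26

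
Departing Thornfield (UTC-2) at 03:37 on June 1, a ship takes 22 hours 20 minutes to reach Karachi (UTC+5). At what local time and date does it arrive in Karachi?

08:57 on Jun 2

Karachi is 7:00 ahead of Thornfield.
After 22 hours 20 minutes it is 01:57 (Jun 2) in Thornfield.
Shift by the zone difference: 01:57 + 7:00 = 08:57 on Jun 2 in Karachi.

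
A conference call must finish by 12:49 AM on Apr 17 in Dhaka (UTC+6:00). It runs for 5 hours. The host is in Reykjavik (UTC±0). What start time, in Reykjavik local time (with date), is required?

Target end time in UTC: 12:49 AM − 6:00 = 6:49 PM on Apr 16.
Subtract 5 hours → start 1:49 PM UTC on Apr 16.
Reykjavik is UTC+0, so start is 1:49 PM on Apr 16.

1:49 PM on April 16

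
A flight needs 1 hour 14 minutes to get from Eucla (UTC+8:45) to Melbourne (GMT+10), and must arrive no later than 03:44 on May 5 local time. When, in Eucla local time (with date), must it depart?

Target arrival in UTC: 03:44 − 10:00 = 17:44 on May 4.
Subtract 1 hour and 14 minutes → departure 16:30 UTC on May 4.
Eucla is UTC+8:45: 16:30 + 8:45 = 01:15 on May 5.

01:15 on May 5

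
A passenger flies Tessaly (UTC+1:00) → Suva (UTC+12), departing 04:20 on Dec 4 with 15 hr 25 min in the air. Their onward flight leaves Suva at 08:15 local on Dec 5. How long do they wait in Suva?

1 hour 30 minutes

Convert departure to UTC: 04:20 − 1:00 = 03:20 UTC on Dec 4.
Add 15 hours and 25 minutes flight time → 18:45 UTC.
Suva is UTC+12:00, so local arrival = 18:45 + 12:00 = 06:45 on Dec 5.
Layover = 08:15 − 06:45 = 1 hour 30 minutes.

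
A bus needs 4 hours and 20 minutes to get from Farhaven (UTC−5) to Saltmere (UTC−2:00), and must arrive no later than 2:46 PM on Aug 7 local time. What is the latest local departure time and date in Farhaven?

7:26 AM on August 7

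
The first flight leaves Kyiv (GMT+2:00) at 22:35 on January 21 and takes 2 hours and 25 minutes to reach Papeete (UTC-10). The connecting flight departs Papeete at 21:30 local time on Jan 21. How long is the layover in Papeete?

Convert departure to UTC: 22:35 − 2:00 = 20:35 UTC on Jan 21.
Add 2 hours 25 minutes flight time → 23:00 UTC.
Papeete is UTC−10:00, so local arrival = 23:00 − 10:00 = 13:00 on Jan 21.
Layover = 21:30 − 13:00 = 8 hours 30 minutes.

8 hours 30 minutes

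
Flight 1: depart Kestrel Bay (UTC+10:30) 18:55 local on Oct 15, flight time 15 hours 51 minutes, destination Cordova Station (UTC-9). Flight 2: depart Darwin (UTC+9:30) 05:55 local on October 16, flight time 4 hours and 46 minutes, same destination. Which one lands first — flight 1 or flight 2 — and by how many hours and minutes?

the first, by 55 minutes

Flight 1 in UTC: 18:55 − 10:30 = 08:25 on Oct 15.
+15 hours and 51 minutes → arrive 00:16 UTC on Oct 16.
Flight 2 in UTC: 05:55 − 9:30 = 20:25 on Oct 15.
+4 hours and 46 minutes → arrive 01:11 UTC on Oct 16.
Flight 1 lands earlier by 55 minutes.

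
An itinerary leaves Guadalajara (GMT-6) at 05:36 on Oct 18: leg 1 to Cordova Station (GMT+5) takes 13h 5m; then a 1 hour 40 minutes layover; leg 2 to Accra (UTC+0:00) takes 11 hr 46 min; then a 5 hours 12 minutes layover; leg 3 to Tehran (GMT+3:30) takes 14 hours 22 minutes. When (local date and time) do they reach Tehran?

13:11 on October 20

Convert departure to UTC: 05:36 + 6:00 = 11:36 UTC on Oct 18.
Add 13 hours 5 minutes leg 1 → 00:41 UTC (Oct 19).
Add 1 hour 40 minutes layover in Cordova Station → 02:21 UTC.
Add 11 hours and 46 minutes leg 2 → 14:07 UTC.
Add 5 hours 12 minutes layover in Accra → 19:19 UTC.
Add 14 hours 22 minutes leg 3 → 09:41 UTC (Oct 20).
Tehran is UTC+3:30, so local arrival = 09:41 + 3:30 = 13:11 on Oct 20.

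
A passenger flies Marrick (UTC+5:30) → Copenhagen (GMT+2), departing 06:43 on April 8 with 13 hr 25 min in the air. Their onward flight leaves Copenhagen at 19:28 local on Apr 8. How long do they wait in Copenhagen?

2 hours 50 minutes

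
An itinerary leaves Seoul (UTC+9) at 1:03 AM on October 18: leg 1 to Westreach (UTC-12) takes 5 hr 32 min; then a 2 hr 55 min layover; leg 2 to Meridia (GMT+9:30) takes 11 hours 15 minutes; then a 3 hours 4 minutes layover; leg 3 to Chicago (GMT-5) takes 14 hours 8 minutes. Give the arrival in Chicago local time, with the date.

11:57 PM on October 18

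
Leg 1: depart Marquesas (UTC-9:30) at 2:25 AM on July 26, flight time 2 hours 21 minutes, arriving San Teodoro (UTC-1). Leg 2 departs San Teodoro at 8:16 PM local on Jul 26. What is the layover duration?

Convert departure to UTC: 2:25 AM + 9:30 = 11:55 AM UTC on Jul 26.
Add 2 hours 21 minutes flight time → 2:16 PM UTC.
San Teodoro is UTC−1:00, so local arrival = 2:16 PM − 1:00 = 1:16 PM on Jul 26.
Layover = 8:16 PM − 1:16 PM = 7 hours.

7 hours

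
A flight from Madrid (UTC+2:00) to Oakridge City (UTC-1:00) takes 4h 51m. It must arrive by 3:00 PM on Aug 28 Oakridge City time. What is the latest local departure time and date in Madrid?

Target arrival in UTC: 3:00 PM + 1:00 = 4:00 PM on Aug 28.
Subtract 4 hours 51 minutes → departure 11:09 AM UTC on Aug 28.
Madrid is UTC+2:00: 11:09 AM + 2:00 = 1:09 PM on Aug 28.

1:09 PM on Aug 28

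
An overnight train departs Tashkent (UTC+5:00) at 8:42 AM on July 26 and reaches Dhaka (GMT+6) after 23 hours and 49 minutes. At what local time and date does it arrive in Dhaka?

9:31 AM on Jul 27

Convert departure to UTC: 8:42 AM − 5:00 = 3:42 AM UTC on Jul 26.
Add 23 hours and 49 minutes travel time → 3:31 AM UTC (Jul 27).
Dhaka is UTC+6:00, so local arrival = 3:31 AM + 6:00 = 9:31 AM on Jul 27.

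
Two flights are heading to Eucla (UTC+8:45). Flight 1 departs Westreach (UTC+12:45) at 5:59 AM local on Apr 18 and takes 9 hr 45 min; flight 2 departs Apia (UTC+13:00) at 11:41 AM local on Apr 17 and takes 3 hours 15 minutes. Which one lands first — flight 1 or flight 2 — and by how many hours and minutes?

Flight 1 in UTC: 5:59 AM − 12:45 = 5:14 PM on Apr 17.
+9 hours and 45 minutes → arrive 2:59 AM UTC on Apr 18.
Flight 2 in UTC: 11:41 AM − 13:00 = 10:41 PM on Apr 16.
+3 hours and 15 minutes → arrive 1:56 AM UTC on Apr 17.
Flight 2 lands earlier by 25 hours 3 minutes.

the second, by 25 hours 3 minutes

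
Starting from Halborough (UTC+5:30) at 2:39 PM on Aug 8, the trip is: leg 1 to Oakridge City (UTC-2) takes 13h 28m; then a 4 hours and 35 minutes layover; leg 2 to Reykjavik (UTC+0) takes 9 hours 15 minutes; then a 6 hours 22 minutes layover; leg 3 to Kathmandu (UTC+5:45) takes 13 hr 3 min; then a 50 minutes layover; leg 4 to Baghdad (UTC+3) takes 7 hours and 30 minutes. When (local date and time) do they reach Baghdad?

Convert departure to UTC: 2:39 PM − 5:30 = 9:09 AM UTC on Aug 8.
Add 13 hours and 28 minutes leg 1 → 10:37 PM UTC.
Add 4 hours 35 minutes layover in Oakridge City → 3:12 AM UTC (Aug 9).
Add 9 hours and 15 minutes leg 2 → 12:27 PM UTC.
Add 6 hours and 22 minutes layover in Reykjavik → 6:49 PM UTC.
Add 13 hours 3 minutes leg 3 → 7:52 AM UTC (Aug 10).
Add 50 minutes layover in Kathmandu → 8:42 AM UTC.
Add 7 hours and 30 minutes leg 4 → 4:12 PM UTC.
Baghdad is UTC+3:00, so local arrival = 4:12 PM + 3:00 = 7:12 PM on Aug 10.

7:12 PM on August 10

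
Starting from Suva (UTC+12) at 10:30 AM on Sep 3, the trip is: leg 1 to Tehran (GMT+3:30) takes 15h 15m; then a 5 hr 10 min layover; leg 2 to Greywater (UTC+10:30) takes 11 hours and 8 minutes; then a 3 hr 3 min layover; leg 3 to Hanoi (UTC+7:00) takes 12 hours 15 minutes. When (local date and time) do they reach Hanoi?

Convert departure to UTC: 10:30 AM − 12:00 = 10:30 PM UTC on Sep 2.
Add 15 hours and 15 minutes leg 1 → 1:45 PM UTC (Sep 3).
Add 5 hours 10 minutes layover in Tehran → 6:55 PM UTC.
Add 11 hours and 8 minutes leg 2 → 6:03 AM UTC (Sep 4).
Add 3 hours 3 minutes layover in Greywater → 9:06 AM UTC.
Add 12 hours and 15 minutes leg 3 → 9:21 PM UTC.
Hanoi is UTC+7:00, so local arrival = 9:21 PM + 7:00 = 4:21 AM on Sep 5.

4:21 AM on September 5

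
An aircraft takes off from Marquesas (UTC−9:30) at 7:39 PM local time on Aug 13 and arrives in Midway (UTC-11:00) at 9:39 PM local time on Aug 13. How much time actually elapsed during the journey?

3 hours 30 minutes

Midway is 1:30 behind Marquesas.
Clock-face elapsed time (ignoring zones) is 2 hours.
Actual elapsed = 2 hours + 1:30 = 3 hours 30 minutes.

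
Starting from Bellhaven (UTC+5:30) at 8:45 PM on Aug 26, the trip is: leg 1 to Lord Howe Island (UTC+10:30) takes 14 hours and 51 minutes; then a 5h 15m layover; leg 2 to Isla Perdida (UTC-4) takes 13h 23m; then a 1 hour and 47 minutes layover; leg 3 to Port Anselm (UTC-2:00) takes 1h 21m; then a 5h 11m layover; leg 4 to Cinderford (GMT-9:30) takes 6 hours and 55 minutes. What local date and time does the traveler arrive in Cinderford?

6:28 AM on August 28

Convert departure to UTC: 8:45 PM − 5:30 = 3:15 PM UTC on Aug 26.
Add 14 hours 51 minutes leg 1 → 6:06 AM UTC (Aug 27).
Add 5 hours 15 minutes layover in Lord Howe Island → 11:21 AM UTC.
Add 13 hours and 23 minutes leg 2 → 12:44 AM UTC (Aug 28).
Add 1 hour 47 minutes layover in Isla Perdida → 2:31 AM UTC.
Add 1 hour 21 minutes leg 3 → 3:52 AM UTC.
Add 5 hours and 11 minutes layover in Port Anselm → 9:03 AM UTC.
Add 6 hours 55 minutes leg 4 → 3:58 PM UTC.
Cinderford is UTC−9:30, so local arrival = 3:58 PM − 9:30 = 6:28 AM on Aug 28.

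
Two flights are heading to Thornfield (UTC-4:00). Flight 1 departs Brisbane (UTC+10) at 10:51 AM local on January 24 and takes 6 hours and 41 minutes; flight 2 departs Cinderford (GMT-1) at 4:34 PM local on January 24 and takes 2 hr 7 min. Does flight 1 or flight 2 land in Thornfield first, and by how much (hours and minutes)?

Flight 1 in UTC: 10:51 AM − 10:00 = 12:51 AM on Jan 24.
+6 hours 41 minutes → arrive 7:32 AM UTC on Jan 24.
Flight 2 in UTC: 4:34 PM + 1:00 = 5:34 PM on Jan 24.
+2 hours 7 minutes → arrive 7:41 PM UTC on Jan 24.
Flight 1 lands earlier by 12 hours 9 minutes.

the first, by 12 hours 9 minutes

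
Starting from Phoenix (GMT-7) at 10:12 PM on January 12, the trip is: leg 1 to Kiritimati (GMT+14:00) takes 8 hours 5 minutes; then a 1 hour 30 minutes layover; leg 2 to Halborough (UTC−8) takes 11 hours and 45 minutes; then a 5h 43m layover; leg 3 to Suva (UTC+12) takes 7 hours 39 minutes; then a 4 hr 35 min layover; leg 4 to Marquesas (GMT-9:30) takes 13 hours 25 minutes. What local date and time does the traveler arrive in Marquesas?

Convert departure to UTC: 10:12 PM + 7:00 = 5:12 AM UTC on Jan 13.
Add 8 hours and 5 minutes leg 1 → 1:17 PM UTC.
Add 1 hour 30 minutes layover in Kiritimati → 2:47 PM UTC.
Add 11 hours 45 minutes leg 2 → 2:32 AM UTC (Jan 14).
Add 5 hours 43 minutes layover in Halborough → 8:15 AM UTC.
Add 7 hours and 39 minutes leg 3 → 3:54 PM UTC.
Add 4 hours and 35 minutes layover in Suva → 8:29 PM UTC.
Add 13 hours 25 minutes leg 4 → 9:54 AM UTC (Jan 15).
Marquesas is UTC−9:30, so local arrival = 9:54 AM − 9:30 = 12:24 AM on Jan 15.

12:24 AM on January 15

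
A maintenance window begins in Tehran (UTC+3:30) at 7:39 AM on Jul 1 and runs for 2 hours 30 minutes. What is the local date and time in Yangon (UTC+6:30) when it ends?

1:09 PM on July 1

Convert start to UTC: 7:39 AM − 3:30 = 4:09 AM UTC on Jul 1.
Add 2 hours 30 minutes duration → 6:39 AM UTC.
Yangon is UTC+6:30, so local end time = 6:39 AM + 6:30 = 1:09 PM on Jul 1.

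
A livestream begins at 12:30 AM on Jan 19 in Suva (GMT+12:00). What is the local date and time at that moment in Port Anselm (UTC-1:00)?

11:30 AM on January 18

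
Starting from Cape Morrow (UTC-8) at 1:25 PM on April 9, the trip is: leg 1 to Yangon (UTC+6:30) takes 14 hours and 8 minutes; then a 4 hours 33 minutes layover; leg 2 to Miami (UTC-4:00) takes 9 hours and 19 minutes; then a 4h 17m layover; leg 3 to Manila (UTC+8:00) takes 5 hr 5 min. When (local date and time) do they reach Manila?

6:47 PM on April 11

Convert departure to UTC: 1:25 PM + 8:00 = 9:25 PM UTC on Apr 9.
Add 14 hours and 8 minutes leg 1 → 11:33 AM UTC (Apr 10).
Add 4 hours 33 minutes layover in Yangon → 4:06 PM UTC.
Add 9 hours and 19 minutes leg 2 → 1:25 AM UTC (Apr 11).
Add 4 hours and 17 minutes layover in Miami → 5:42 AM UTC.
Add 5 hours and 5 minutes leg 3 → 10:47 AM UTC.
Manila is UTC+8:00, so local arrival = 10:47 AM + 8:00 = 6:47 PM on Apr 11.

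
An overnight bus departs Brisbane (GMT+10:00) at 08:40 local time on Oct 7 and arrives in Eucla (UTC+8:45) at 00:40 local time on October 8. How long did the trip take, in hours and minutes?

17 hours 15 minutes

Eucla is 1:15 behind Brisbane.
Clock-face elapsed time (ignoring zones) is 16 hours.
Actual elapsed = 16 hours + 1:15 = 17 hours 15 minutes.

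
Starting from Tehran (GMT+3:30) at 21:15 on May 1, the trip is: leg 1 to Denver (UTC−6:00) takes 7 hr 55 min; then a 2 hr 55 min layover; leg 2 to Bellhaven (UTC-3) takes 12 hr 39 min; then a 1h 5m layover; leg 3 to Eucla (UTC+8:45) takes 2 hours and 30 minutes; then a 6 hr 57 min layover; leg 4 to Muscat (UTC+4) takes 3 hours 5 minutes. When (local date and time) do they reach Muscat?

10:51 on May 3

Convert departure to UTC: 21:15 − 3:30 = 17:45 UTC on May 1.
Add 7 hours and 55 minutes leg 1 → 01:40 UTC (May 2).
Add 2 hours and 55 minutes layover in Denver → 04:35 UTC.
Add 12 hours 39 minutes leg 2 → 17:14 UTC.
Add 1 hour 5 minutes layover in Bellhaven → 18:19 UTC.
Add 2 hours and 30 minutes leg 3 → 20:49 UTC.
Add 6 hours 57 minutes layover in Eucla → 03:46 UTC (May 3).
Add 3 hours 5 minutes leg 4 → 06:51 UTC.
Muscat is UTC+4:00, so local arrival = 06:51 + 4:00 = 10:51 on May 3.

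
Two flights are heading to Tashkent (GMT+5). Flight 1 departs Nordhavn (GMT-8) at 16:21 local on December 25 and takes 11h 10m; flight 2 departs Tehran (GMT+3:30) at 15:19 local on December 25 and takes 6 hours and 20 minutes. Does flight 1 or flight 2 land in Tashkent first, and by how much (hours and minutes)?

the second, by 17 hours 22 minutes

Flight 1 in UTC: 16:21 + 8:00 = 00:21 on Dec 26.
+11 hours 10 minutes → arrive 11:31 UTC on Dec 26.
Flight 2 in UTC: 15:19 − 3:30 = 11:49 on Dec 25.
+6 hours and 20 minutes → arrive 18:09 UTC on Dec 25.
Flight 2 lands earlier by 17 hours 22 minutes.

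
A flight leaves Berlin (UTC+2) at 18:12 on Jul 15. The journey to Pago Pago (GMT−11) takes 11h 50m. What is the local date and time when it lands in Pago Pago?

17:02 on July 15

Pago Pago is 13:00 behind Berlin.
After 11 hours and 50 minutes it is 06:02 (Jul 16) in Berlin.
Shift by the zone difference: 06:02 − 13:00 = 17:02 on Jul 15 in Pago Pago.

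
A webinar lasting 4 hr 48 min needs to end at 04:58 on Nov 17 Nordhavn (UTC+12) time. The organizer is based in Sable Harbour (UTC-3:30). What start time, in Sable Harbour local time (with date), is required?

Target end time in UTC: 04:58 − 12:00 = 16:58 on Nov 16.
Subtract 4 hours 48 minutes → start 12:10 UTC on Nov 16.
Sable Harbour is UTC−3:30: 12:10 − 3:30 = 08:40 on Nov 16.

08:40 on November 16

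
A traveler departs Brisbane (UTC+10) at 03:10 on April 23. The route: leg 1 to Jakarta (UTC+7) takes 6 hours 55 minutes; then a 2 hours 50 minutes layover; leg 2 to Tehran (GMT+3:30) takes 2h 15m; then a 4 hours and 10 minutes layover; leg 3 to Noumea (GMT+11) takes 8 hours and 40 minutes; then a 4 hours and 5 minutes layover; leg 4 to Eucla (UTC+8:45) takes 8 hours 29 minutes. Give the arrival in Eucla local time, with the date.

15:19 on April 24

Convert departure to UTC: 03:10 − 10:00 = 17:10 UTC on Apr 22.
Add 6 hours 55 minutes leg 1 → 00:05 UTC (Apr 23).
Add 2 hours and 50 minutes layover in Jakarta → 02:55 UTC.
Add 2 hours 15 minutes leg 2 → 05:10 UTC.
Add 4 hours and 10 minutes layover in Tehran → 09:20 UTC.
Add 8 hours and 40 minutes leg 3 → 18:00 UTC.
Add 4 hours 5 minutes layover in Noumea → 22:05 UTC.
Add 8 hours 29 minutes leg 4 → 06:34 UTC (Apr 24).
Eucla is UTC+8:45, so local arrival = 06:34 + 8:45 = 15:19 on Apr 24.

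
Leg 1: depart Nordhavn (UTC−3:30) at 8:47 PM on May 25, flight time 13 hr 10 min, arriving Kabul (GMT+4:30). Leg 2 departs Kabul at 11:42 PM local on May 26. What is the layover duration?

Convert departure to UTC: 8:47 PM + 3:30 = 12:17 AM UTC on May 26.
Add 13 hours 10 minutes flight time → 1:27 PM UTC.
Kabul is UTC+4:30, so local arrival = 1:27 PM + 4:30 = 5:57 PM on May 26.
Layover = 11:42 PM − 5:57 PM = 5 hours 45 minutes.

5 hours 45 minutes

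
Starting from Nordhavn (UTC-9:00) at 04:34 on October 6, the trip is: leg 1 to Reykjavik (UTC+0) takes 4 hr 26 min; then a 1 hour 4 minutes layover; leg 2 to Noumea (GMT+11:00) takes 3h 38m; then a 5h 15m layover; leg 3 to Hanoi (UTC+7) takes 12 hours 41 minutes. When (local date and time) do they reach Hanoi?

23:38 on Oct 7

Convert departure to UTC: 04:34 + 9:00 = 13:34 UTC on Oct 6.
Add 4 hours 26 minutes leg 1 → 18:00 UTC.
Add 1 hour 4 minutes layover in Reykjavik → 19:04 UTC.
Add 3 hours and 38 minutes leg 2 → 22:42 UTC.
Add 5 hours 15 minutes layover in Noumea → 03:57 UTC (Oct 7).
Add 12 hours 41 minutes leg 3 → 16:38 UTC.
Hanoi is UTC+7:00, so local arrival = 16:38 + 7:00 = 23:38 on Oct 7.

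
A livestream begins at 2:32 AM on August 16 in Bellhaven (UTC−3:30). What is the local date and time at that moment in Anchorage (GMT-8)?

10:02 PM on Aug 15

Anchorage is 4:30 behind Bellhaven.
Shift by the zone difference: 2:32 AM − 4:30 = 10:02 PM on Aug 15 in Anchorage.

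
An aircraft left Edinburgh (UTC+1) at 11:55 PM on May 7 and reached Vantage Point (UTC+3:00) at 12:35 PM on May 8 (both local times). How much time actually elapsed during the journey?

Departure in UTC: 11:55 PM − 1:00 = 10:55 PM on May 7.
Arrival in UTC: 12:35 PM − 3:00 = 9:35 AM on May 8.
Elapsed = 9:35 AM − 10:55 PM (+1 day) = 10 hours 40 minutes.

10 hours 40 minutes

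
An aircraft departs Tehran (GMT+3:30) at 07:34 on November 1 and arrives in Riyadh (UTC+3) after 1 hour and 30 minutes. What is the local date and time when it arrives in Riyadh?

Riyadh is 0:30 behind Tehran.
After 1 hour 30 minutes it is 09:04 in Tehran.
Shift by the zone difference: 09:04 − 0:30 = 08:34 on Nov 1 in Riyadh.

08:34 on Nov 1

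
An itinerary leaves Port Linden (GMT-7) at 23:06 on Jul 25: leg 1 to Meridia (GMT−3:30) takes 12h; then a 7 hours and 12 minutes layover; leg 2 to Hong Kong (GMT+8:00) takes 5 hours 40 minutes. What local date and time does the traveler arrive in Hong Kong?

14:58 on Jul 27

Convert departure to UTC: 23:06 + 7:00 = 06:06 UTC on Jul 26.
Add 12 hours leg 1 → 18:06 UTC.
Add 7 hours and 12 minutes layover in Meridia → 01:18 UTC (Jul 27).
Add 5 hours and 40 minutes leg 2 → 06:58 UTC.
Hong Kong is UTC+8:00, so local arrival = 06:58 + 8:00 = 14:58 on Jul 27.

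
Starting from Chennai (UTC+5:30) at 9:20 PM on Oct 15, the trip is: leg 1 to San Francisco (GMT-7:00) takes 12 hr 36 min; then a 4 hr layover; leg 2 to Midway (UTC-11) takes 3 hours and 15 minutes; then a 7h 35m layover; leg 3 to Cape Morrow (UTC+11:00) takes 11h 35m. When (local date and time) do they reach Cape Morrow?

Convert departure to UTC: 9:20 PM − 5:30 = 3:50 PM UTC on Oct 15.
Add 12 hours 36 minutes leg 1 → 4:26 AM UTC (Oct 16).
Add 4 hours layover in San Francisco → 8:26 AM UTC.
Add 3 hours and 15 minutes leg 2 → 11:41 AM UTC.
Add 7 hours and 35 minutes layover in Midway → 7:16 PM UTC.
Add 11 hours and 35 minutes leg 3 → 6:51 AM UTC (Oct 17).
Cape Morrow is UTC+11:00, so local arrival = 6:51 AM + 11:00 = 5:51 PM on Oct 17.

5:51 PM on Oct 17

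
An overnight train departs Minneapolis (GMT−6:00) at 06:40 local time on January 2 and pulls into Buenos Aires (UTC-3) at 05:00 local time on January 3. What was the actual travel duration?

Buenos Aires is 3:00 ahead of Minneapolis.
Clock-face elapsed time (ignoring zones) is 22 hours 20 minutes.
Actual elapsed = 22 hours 20 minutes − 3:00 = 19 hours 20 minutes.

19 hours 20 minutes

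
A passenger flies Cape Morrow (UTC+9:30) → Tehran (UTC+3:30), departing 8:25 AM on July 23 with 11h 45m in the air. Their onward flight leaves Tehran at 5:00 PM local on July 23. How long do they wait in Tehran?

2 hours 50 minutes

Convert departure to UTC: 8:25 AM − 9:30 = 10:55 PM UTC on Jul 22.
Add 11 hours and 45 minutes flight time → 10:40 AM UTC (Jul 23).
Tehran is UTC+3:30, so local arrival = 10:40 AM + 3:30 = 2:10 PM on Jul 23.
Layover = 5:00 PM − 2:10 PM = 2 hours 50 minutes.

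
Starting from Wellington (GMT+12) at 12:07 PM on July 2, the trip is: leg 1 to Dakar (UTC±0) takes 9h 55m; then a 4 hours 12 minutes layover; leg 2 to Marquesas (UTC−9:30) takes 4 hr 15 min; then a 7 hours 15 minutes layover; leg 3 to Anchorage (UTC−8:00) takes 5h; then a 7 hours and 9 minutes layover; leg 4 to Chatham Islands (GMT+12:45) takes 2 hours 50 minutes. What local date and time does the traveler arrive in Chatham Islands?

Convert departure to UTC: 12:07 PM − 12:00 = 12:07 AM UTC on Jul 2.
Add 9 hours 55 minutes leg 1 → 10:02 AM UTC.
Add 4 hours and 12 minutes layover in Dakar → 2:14 PM UTC.
Add 4 hours and 15 minutes leg 2 → 6:29 PM UTC.
Add 7 hours and 15 minutes layover in Marquesas → 1:44 AM UTC (Jul 3).
Add 5 hours leg 3 → 6:44 AM UTC.
Add 7 hours 9 minutes layover in Anchorage → 1:53 PM UTC.
Add 2 hours 50 minutes leg 4 → 4:43 PM UTC.
Chatham Islands is UTC+12:45, so local arrival = 4:43 PM + 12:45 = 5:28 AM on Jul 4.

5:28 AM on Jul 4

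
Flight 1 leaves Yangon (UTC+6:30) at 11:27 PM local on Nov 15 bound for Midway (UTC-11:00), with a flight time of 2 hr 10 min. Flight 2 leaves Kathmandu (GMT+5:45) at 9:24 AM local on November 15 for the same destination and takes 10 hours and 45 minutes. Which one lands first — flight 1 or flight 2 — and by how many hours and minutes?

the second, by 4 hours 43 minutes

Flight 1 in UTC: 11:27 PM − 6:30 = 4:57 PM on Nov 15.
+2 hours and 10 minutes → arrive 7:07 PM UTC on Nov 15.
Flight 2 in UTC: 9:24 AM − 5:45 = 3:39 AM on Nov 15.
+10 hours 45 minutes → arrive 2:24 PM UTC on Nov 15.
Flight 2 lands earlier by 4 hours 43 minutes.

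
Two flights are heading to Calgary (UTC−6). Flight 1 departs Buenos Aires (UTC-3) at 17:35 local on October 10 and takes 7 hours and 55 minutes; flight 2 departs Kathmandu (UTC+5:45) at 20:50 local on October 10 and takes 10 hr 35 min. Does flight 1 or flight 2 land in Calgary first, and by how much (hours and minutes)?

Flight 1 in UTC: 17:35 + 3:00 = 20:35 on Oct 10.
+7 hours and 55 minutes → arrive 04:30 UTC on Oct 11.
Flight 2 in UTC: 20:50 − 5:45 = 15:05 on Oct 10.
+10 hours and 35 minutes → arrive 01:40 UTC on Oct 11.
Flight 2 lands earlier by 2 hours 50 minutes.

the second, by 2 hours 50 minutes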